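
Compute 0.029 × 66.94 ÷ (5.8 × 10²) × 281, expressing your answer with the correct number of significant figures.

0.029 × 66.94 ÷ (5.8 × 10²) × 281 = 0.940507
Multiplication/division keeps the fewest significant figures: 0.029 → 2 s.f., 66.94 → 4 s.f., 5.8 × 10² → 2 s.f., 281 → 3 s.f.; limit is 2.
Rounded to 2 significant figures: 0.94.

0.94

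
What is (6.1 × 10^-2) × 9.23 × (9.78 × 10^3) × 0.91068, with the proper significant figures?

5.0 × 10^3

(6.1 × 10^-2) × 9.23 × (9.78 × 10^3) × 0.91068 = 5014.59876871…
Multiplication/division keeps the fewest significant figures: 6.1 × 10^-2 → 2 s.f., 9.23 → 3 s.f., 9.78 × 10^3 → 3 s.f., 0.91068 → 5 s.f.; limit is 2.
Rounded to 2 significant figures: 5.0 × 10^3.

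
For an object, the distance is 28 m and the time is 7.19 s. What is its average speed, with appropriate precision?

average speed = 28 m ÷ 7.19 s = 3.89429763561… m/s.
28 has 2 significant figures; 7.19 has 3.
Division/multiplication keeps the fewest: 2 significant figures.
Rounded: 3.9 m/s.

3.9 m/s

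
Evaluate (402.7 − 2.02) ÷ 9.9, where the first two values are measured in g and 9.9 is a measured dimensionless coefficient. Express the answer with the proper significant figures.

402.7 g − 2.02 g = 400.68 g; the difference is limited to 1 decimal place (4 s.f.).
Carrying full precision, 400.68 ÷ 9.9 = 40.4727272727… g; 9.9 has 2 s.f., so the result keeps min(4, 2) = 2 s.f.
Rounded to 2 significant figures: 40. g.

40. g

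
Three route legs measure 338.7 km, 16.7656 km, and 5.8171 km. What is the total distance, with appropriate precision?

3.613 × 10^2 km

338.7 km + 16.7656 km + 5.8171 km = 361.2827 km.
Addition/subtraction keeps the fewest decimal places: 338.7 → 1 decimal place, 16.7656 → 4 decimal places, 5.8171 → 4 decimal places; limit is 1.
Rounded to 1 decimal place: 3.613 × 10^2 km.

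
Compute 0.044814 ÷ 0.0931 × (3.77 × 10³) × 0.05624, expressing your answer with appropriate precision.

0.044814 ÷ 0.0931 × (3.77 × 10³) × 0.05624 = 102.058854857…
Multiplication/division keeps the fewest significant figures: 0.044814 → 5 s.f., 0.0931 → 3 s.f., 3.77 × 10³ → 3 s.f., 0.05624 → 4 s.f.; limit is 3.
Rounded to 3 significant figures: 102.

102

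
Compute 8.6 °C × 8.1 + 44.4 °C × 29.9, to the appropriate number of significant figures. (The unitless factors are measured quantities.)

1.40 × 10³ °C

8.6 × 8.1 = 69.66 → 70. °C (2 s.f., last digit at the 10^0 place).
44.4 × 29.9 = 1327.56 → 1.33 × 10³ °C (3 s.f., last digit at the 10^1 place).
Sum: 1397.22 °C; keep the coarser place, 10^1.
Result: 1.40 × 10³ °C.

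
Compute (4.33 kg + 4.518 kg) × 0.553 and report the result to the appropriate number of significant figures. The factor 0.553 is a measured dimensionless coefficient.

4.89 kg

4.33 kg + 4.518 kg = 8.848 kg; the sum is limited to 2 decimal places (3 s.f.).
Carrying full precision, 8.848 × 0.553 = 4.892944 kg; 0.553 has 3 s.f., so the result keeps min(3, 3) = 3 s.f.
Rounded to 3 significant figures: 4.89 kg.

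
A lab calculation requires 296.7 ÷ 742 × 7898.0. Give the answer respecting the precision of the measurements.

3.16 × 10³

296.7 ÷ 742 × 7898.0 = 3158.13557951…
Multiplication/division keeps the fewest significant figures: 296.7 → 4 s.f., 742 → 3 s.f., 7898.0 → 5 s.f.; limit is 3.
Rounded to 3 significant figures: 3.16 × 10³.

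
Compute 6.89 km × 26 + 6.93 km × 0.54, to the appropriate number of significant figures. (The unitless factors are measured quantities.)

1.8 × 10² km

6.89 × 26 = 179.14 → 1.8 × 10² km (2 s.f., last digit at the 10^1 place).
6.93 × 0.54 = 3.7422 → 3.7 km (2 s.f., last digit at the 10^-1 place).
Sum: 182.8822 km; keep the coarser place, 10^1.
Result: 1.8 × 10² km.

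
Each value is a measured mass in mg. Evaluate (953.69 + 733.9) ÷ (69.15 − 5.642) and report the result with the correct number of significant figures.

26.57

953.69 + 733.9 = 1687.59, limited to 1 d.p. → 5 s.f.; 69.15 − 5.642 = 63.508, limited to 2 d.p. → 4 s.f.
Carrying full precision, 1687.59 ÷ 63.508 = 26.572872709…; keep min(5, 4) = 4 s.f.
Rounded to 4 significant figures: 26.57.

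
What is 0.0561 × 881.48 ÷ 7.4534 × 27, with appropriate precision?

0.0561 × 881.48 ÷ 7.4534 × 27 = 179.13673706…
Multiplication/division keeps the fewest significant figures: 0.0561 → 3 s.f., 881.48 → 5 s.f., 7.4534 → 5 s.f., 27 → 2 s.f.; limit is 2.
Rounded to 2 significant figures: 1.8 × 10².

1.8 × 10²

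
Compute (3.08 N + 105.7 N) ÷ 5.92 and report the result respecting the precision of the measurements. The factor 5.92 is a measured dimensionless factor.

18.4 N

3.08 N + 105.7 N = 108.78 N; the sum is limited to 1 decimal place (4 s.f.).
Carrying full precision, 108.78 ÷ 5.92 = 18.375 N; 5.92 has 3 s.f., so the result keeps min(4, 3) = 3 s.f.
Rounded to 3 significant figures: 18.4 N.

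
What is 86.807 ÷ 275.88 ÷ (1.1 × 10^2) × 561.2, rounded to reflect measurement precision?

1.6

86.807 ÷ 275.88 ÷ (1.1 × 10^2) × 561.2 = 1.60531220425…
Multiplication/division keeps the fewest significant figures: 86.807 → 5 s.f., 275.88 → 5 s.f., 1.1 × 10^2 → 2 s.f., 561.2 → 4 s.f.; limit is 2.
Rounded to 2 significant figures: 1.6.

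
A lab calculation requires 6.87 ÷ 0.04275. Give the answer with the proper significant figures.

161

6.87 ÷ 0.04275 = 160.701754386…
Multiplication/division keeps the fewest significant figures: 6.87 → 3 s.f., 0.04275 → 4 s.f.; limit is 3.
Rounded to 3 significant figures: 161.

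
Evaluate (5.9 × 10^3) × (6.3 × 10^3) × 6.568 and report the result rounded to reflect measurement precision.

2.4 × 10^8

(5.9 × 10^3) × (6.3 × 10^3) × 6.568 = 244132560
Multiplication/division keeps the fewest significant figures: 5.9 × 10^3 → 2 s.f., 6.3 × 10^3 → 2 s.f., 6.568 → 4 s.f.; limit is 2.
Rounded to 2 significant figures: 2.4 × 10^8.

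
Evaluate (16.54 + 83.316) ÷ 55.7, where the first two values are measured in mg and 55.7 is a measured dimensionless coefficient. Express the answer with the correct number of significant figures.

1.79 mg

16.54 mg + 83.316 mg = 99.856 mg; the sum is limited to 2 decimal places (4 s.f.).
Carrying full precision, 99.856 ÷ 55.7 = 1.79274685817… mg; 55.7 has 3 s.f., so the result keeps min(4, 3) = 3 s.f.
Rounded to 3 significant figures: 1.79 mg.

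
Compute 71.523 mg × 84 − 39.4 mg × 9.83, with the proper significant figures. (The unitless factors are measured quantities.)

5.6 × 10³ mg

71.523 × 84 = 6007.932 → 6.0 × 10³ mg (2 s.f., last digit at the 10^2 place).
39.4 × 9.83 = 387.302 → 387 mg (3 s.f., last digit at the 10^0 place).
Difference: 5620.63 mg; keep the coarser place, 10^2.
Result: 5.6 × 10³ mg.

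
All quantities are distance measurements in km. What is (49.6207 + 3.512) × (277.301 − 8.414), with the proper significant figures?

14287 km²

49.6207 + 3.512 = 53.1327, limited to 3 d.p. → 5 s.f.; 277.301 − 8.414 = 268.887, limited to 3 d.p. → 6 s.f.
Carrying full precision, 53.1327 × 268.887 = 14286.6923049; keep min(5, 6) = 5 s.f.
Rounded to 5 significant figures: 14287 km².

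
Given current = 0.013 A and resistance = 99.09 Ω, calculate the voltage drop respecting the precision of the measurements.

voltage drop = 0.013 A × 99.09 Ω = 1.28817 V.
0.013 has 2 significant figures; 99.09 has 4.
Division/multiplication keeps the fewest: 2 significant figures.
Rounded: 1.3 V.

1.3 V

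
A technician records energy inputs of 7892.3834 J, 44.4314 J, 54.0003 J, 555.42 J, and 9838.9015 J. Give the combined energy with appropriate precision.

7892.3834 J + 44.4314 J + 54.0003 J + 555.42 J + 9838.9015 J = 18385.1366 J.
Addition/subtraction keeps the fewest decimal places: 7892.3834 → 4 decimal places, 44.4314 → 4 decimal places, 54.0003 → 4 decimal places, 555.42 → 2 decimal places, 9838.9015 → 4 decimal places; limit is 2.
Rounded to 2 decimal places: 18385.14 J.

18385.14 J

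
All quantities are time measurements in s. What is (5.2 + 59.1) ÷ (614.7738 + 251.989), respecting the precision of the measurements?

0.0742

5.2 + 59.1 = 64.3, limited to 1 d.p. → 3 s.f.; 614.7738 + 251.989 = 866.7628, limited to 3 d.p. → 6 s.f.
Carrying full precision, 64.3 ÷ 866.7628 = 0.074184078966…; keep min(3, 6) = 3 s.f.
Rounded to 3 significant figures: 0.0742.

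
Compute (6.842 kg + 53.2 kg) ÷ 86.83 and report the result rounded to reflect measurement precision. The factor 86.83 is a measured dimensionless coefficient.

6.842 kg + 53.2 kg = 60.042 kg; the sum is limited to 1 decimal place (3 s.f.).
Carrying full precision, 60.042 ÷ 86.83 = 0.691489116665… kg; 86.83 has 4 s.f., so the result keeps min(3, 4) = 3 s.f.
Rounded to 3 significant figures: 0.691 kg.

0.691 kg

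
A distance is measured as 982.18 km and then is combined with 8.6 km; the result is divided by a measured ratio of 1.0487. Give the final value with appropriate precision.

944.8 km

982.18 km + 8.6 km = 990.78 km; the sum is limited to 1 decimal place (4 s.f.).
Carrying full precision, 990.78 ÷ 1.0487 = 944.769714885… km; 1.0487 has 5 s.f., so the result keeps min(4, 5) = 4 s.f.
Rounded to 4 significant figures: 944.8 km.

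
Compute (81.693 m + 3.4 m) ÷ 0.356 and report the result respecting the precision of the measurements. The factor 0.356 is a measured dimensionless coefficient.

81.693 m + 3.4 m = 85.093 m; the sum is limited to 1 decimal place (3 s.f.).
Carrying full precision, 85.093 ÷ 0.356 = 239.025280899… m; 0.356 has 3 s.f., so the result keeps min(3, 3) = 3 s.f.
Rounded to 3 significant figures: 239 m.

239 m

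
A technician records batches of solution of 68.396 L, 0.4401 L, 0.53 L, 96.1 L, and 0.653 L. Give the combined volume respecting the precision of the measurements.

166.1 L

68.396 L + 0.4401 L + 0.53 L + 96.1 L + 0.653 L = 166.1191 L.
Addition/subtraction keeps the fewest decimal places: 68.396 → 3 decimal places, 0.4401 → 4 decimal places, 0.53 → 2 decimal places, 96.1 → 1 decimal place, 0.653 → 3 decimal places; limit is 1.
Rounded to 1 decimal place: 166.1 L.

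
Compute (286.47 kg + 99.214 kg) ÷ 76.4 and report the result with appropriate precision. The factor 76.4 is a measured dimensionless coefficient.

286.47 kg + 99.214 kg = 385.684 kg; the sum is limited to 2 decimal places (5 s.f.).
Carrying full precision, 385.684 ÷ 76.4 = 5.04821989529… kg; 76.4 has 3 s.f., so the result keeps min(5, 3) = 3 s.f.
Rounded to 3 significant figures: 5.05 kg.

5.05 kg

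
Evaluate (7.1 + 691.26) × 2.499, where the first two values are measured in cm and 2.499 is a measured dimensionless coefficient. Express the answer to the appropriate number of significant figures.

1.745 × 10³ cm

7.1 cm + 691.26 cm = 698.36 cm; the sum is limited to 1 decimal place (4 s.f.).
Carrying full precision, 698.36 × 2.499 = 1745.20164 cm; 2.499 has 4 s.f., so the result keeps min(4, 4) = 4 s.f.
Rounded to 4 significant figures: 1.745 × 10³ cm.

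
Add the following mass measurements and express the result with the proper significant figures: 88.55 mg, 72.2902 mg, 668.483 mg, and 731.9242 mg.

1561.25 mg

88.55 mg + 72.2902 mg + 668.483 mg + 731.9242 mg = 1561.2474 mg.
Addition/subtraction keeps the fewest decimal places: 88.55 → 2 decimal places, 72.2902 → 4 decimal places, 668.483 → 3 decimal places, 731.9242 → 4 decimal places; limit is 2.
Rounded to 2 decimal places: 1561.25 mg.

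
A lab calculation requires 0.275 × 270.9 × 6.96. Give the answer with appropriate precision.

519

0.275 × 270.9 × 6.96 = 518.5026
Multiplication/division keeps the fewest significant figures: 0.275 → 3 s.f., 270.9 → 4 s.f., 6.96 → 3 s.f.; limit is 3.
Rounded to 3 significant figures: 519.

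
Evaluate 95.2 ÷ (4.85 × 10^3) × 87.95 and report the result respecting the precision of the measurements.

1.73

95.2 ÷ (4.85 × 10^3) × 87.95 = 1.72635876289…
Multiplication/division keeps the fewest significant figures: 95.2 → 3 s.f., 4.85 × 10^3 → 3 s.f., 87.95 → 4 s.f.; limit is 3.
Rounded to 3 significant figures: 1.73.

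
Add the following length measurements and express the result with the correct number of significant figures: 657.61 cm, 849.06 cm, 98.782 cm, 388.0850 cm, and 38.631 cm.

657.61 cm + 849.06 cm + 98.782 cm + 388.0850 cm + 38.631 cm = 2032.1680 cm.
Addition/subtraction keeps the fewest decimal places: 657.61 → 2 decimal places, 849.06 → 2 decimal places, 98.782 → 3 decimal places, 388.0850 → 4 decimal places, 38.631 → 3 decimal places; limit is 2.
Rounded to 2 decimal places: 2032.17 cm.

2032.17 cm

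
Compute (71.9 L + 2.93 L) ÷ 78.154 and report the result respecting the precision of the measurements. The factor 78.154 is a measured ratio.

0.957 L

71.9 L + 2.93 L = 74.83 L; the sum is limited to 1 decimal place (3 s.f.).
Carrying full precision, 74.83 ÷ 78.154 = 0.95746858766… L; 78.154 has 5 s.f., so the result keeps min(3, 5) = 3 s.f.
Rounded to 3 significant figures: 0.957 L.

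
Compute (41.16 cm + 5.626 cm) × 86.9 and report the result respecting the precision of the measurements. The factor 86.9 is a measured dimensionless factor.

4.07 × 10³ cm

41.16 cm + 5.626 cm = 46.786 cm; the sum is limited to 2 decimal places (4 s.f.).
Carrying full precision, 46.786 × 86.9 = 4065.7034 cm; 86.9 has 3 s.f., so the result keeps min(4, 3) = 3 s.f.
Rounded to 3 significant figures: 4.07 × 10³ cm.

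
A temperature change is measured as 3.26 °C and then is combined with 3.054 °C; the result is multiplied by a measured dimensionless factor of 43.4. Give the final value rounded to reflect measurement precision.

274 °C

3.26 °C + 3.054 °C = 6.314 °C; the sum is limited to 2 decimal places (3 s.f.).
Carrying full precision, 6.314 × 43.4 = 274.0276 °C; 43.4 has 3 s.f., so the result keeps min(3, 3) = 3 s.f.
Rounded to 3 significant figures: 274 °C.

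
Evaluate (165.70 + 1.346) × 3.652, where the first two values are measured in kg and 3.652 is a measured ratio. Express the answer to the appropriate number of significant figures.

610.1 kg

165.70 kg + 1.346 kg = 167.046 kg; the sum is limited to 2 decimal places (5 s.f.).
Carrying full precision, 167.046 × 3.652 = 610.051992 kg; 3.652 has 4 s.f., so the result keeps min(5, 4) = 4 s.f.
Rounded to 4 significant figures: 610.1 kg.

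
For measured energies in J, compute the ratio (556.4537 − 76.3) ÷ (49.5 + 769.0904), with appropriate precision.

0.5866

556.4537 − 76.3 = 480.1537, limited to 1 d.p. → 4 s.f.; 49.5 + 769.0904 = 818.5904, limited to 1 d.p. → 4 s.f.
Carrying full precision, 480.1537 ÷ 818.5904 = 0.586561606391…; keep min(4, 4) = 4 s.f.
Rounded to 4 significant figures: 0.5866.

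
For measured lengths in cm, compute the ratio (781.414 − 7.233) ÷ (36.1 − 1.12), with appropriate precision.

781.414 − 7.233 = 774.181, limited to 3 d.p. → 6 s.f.; 36.1 − 1.12 = 34.98, limited to 1 d.p. → 3 s.f.
Carrying full precision, 774.181 ÷ 34.98 = 22.1321040595…; keep min(6, 3) = 3 s.f.
Rounded to 3 significant figures: 22.1.

22.1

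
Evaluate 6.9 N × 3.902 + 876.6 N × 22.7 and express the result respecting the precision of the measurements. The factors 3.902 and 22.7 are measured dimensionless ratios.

1.99 × 10⁴ N

6.9 × 3.902 = 26.9238 → 27 N (2 s.f., last digit at the 10^0 place).
876.6 × 22.7 = 19898.82 → 1.99 × 10⁴ N (3 s.f., last digit at the 10^2 place).
Sum: 19925.7438 N; keep the coarser place, 10^2.
Result: 1.99 × 10⁴ N.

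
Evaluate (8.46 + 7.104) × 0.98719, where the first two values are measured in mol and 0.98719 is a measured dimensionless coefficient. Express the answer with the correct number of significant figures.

8.46 mol + 7.104 mol = 15.564 mol; the sum is limited to 2 decimal places (4 s.f.).
Carrying full precision, 15.564 × 0.98719 = 15.36462516 mol; 0.98719 has 5 s.f., so the result keeps min(4, 5) = 4 s.f.
Rounded to 4 significant figures: 15.36 mol.

15.36 mol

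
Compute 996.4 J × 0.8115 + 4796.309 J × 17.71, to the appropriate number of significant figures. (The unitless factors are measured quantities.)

8.575 × 10^4 J

996.4 × 0.8115 = 808.5786 → 808.6 J (4 s.f., last digit at the 10^-1 place).
4796.309 × 17.71 = 84942.63239 → 8.494 × 10^4 J (4 s.f., last digit at the 10^1 place).
Sum: 85751.21099 J; keep the coarser place, 10^1.
Result: 8.575 × 10^4 J.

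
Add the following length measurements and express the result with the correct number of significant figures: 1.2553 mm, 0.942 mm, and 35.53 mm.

37.73 mm

1.2553 mm + 0.942 mm + 35.53 mm = 37.7273 mm.
Addition/subtraction keeps the fewest decimal places: 1.2553 → 4 decimal places, 0.942 → 3 decimal places, 35.53 → 2 decimal places; limit is 2.
Rounded to 2 decimal places: 37.73 mm.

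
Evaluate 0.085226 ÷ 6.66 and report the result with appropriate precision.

0.0128

0.085226 ÷ 6.66 = 0.0127966966967…
Multiplication/division keeps the fewest significant figures: 0.085226 → 5 s.f., 6.66 → 3 s.f.; limit is 3.
Rounded to 3 significant figures: 0.0128.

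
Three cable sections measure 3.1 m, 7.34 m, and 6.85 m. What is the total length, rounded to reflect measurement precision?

17.3 m

3.1 m + 7.34 m + 6.85 m = 17.29 m.
Addition/subtraction keeps the fewest decimal places: 3.1 → 1 decimal place, 7.34 → 2 decimal places, 6.85 → 2 decimal places; limit is 1.
Rounded to 1 decimal place: 17.3 m.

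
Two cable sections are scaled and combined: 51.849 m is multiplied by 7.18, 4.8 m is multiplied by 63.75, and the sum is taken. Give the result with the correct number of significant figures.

6.8 × 10² m

51.849 × 7.18 = 372.27582 → 372 m (3 s.f., last digit at the 10^0 place).
4.8 × 63.75 = 306 → 3.1 × 10² m (2 s.f., last digit at the 10^1 place).
Sum: 678.27582 m; keep the coarser place, 10^1.
Result: 6.8 × 10² m.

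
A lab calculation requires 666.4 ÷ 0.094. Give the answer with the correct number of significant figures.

7.1 × 10^3

666.4 ÷ 0.094 = 7089.36170213…
Multiplication/division keeps the fewest significant figures: 666.4 → 4 s.f., 0.094 → 2 s.f.; limit is 2.
Rounded to 2 significant figures: 7.1 × 10^3.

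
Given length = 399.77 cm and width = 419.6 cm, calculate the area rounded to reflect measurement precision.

area = 399.77 cm × 419.6 cm = 167743.492 cm².
399.77 has 5 significant figures; 419.6 has 4.
Division/multiplication keeps the fewest: 4 significant figures.
Rounded: 1.677 × 10^5 cm².

1.677 × 10^5 cm²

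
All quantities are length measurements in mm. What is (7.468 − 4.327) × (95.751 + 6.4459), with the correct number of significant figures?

321.0 mm²

7.468 − 4.327 = 3.141, limited to 3 d.p. → 4 s.f.; 95.751 + 6.4459 = 102.1969, limited to 3 d.p. → 6 s.f.
Carrying full precision, 3.141 × 102.1969 = 321.0004629; keep min(4, 6) = 4 s.f.
Rounded to 4 significant figures: 321.0 mm².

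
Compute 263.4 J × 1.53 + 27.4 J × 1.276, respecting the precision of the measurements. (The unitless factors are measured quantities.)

263.4 × 1.53 = 403.002 → 403 J (3 s.f., last digit at the 10^0 place).
27.4 × 1.276 = 34.9624 → 35.0 J (3 s.f., last digit at the 10^-1 place).
Sum: 437.9644 J; keep the coarser place, 10^0.
Result: 438 J.

438 J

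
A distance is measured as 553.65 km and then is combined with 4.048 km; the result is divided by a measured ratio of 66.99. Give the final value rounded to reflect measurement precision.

553.65 km + 4.048 km = 557.698 km; the sum is limited to 2 decimal places (5 s.f.).
Carrying full precision, 557.698 ÷ 66.99 = 8.32509329751… km; 66.99 has 4 s.f., so the result keeps min(5, 4) = 4 s.f.
Rounded to 4 significant figures: 8.325 km.

8.325 km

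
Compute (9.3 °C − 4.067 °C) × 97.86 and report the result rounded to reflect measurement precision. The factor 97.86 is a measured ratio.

5.1 × 10² °C

9.3 °C − 4.067 °C = 5.233 °C; the difference is limited to 1 decimal place (2 s.f.).
Carrying full precision, 5.233 × 97.86 = 512.10138 °C; 97.86 has 4 s.f., so the result keeps min(2, 4) = 2 s.f.
Rounded to 2 significant figures: 5.1 × 10² °C.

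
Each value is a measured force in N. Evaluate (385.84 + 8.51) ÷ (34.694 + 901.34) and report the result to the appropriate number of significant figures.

0.42130

385.84 + 8.51 = 394.35, limited to 2 d.p. → 5 s.f.; 34.694 + 901.34 = 936.034, limited to 2 d.p. → 5 s.f.
Carrying full precision, 394.35 ÷ 936.034 = 0.421298798975…; keep min(5, 5) = 5 s.f.
Rounded to 5 significant figures: 0.42130.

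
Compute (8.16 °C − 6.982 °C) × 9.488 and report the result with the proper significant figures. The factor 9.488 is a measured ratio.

11.2 °C

8.16 °C − 6.982 °C = 1.178 °C; the difference is limited to 2 decimal places (3 s.f.).
Carrying full precision, 1.178 × 9.488 = 11.176864 °C; 9.488 has 4 s.f., so the result keeps min(3, 4) = 3 s.f.
Rounded to 3 significant figures: 11.2 °C.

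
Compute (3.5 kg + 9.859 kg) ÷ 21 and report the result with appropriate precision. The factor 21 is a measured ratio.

0.64 kg

3.5 kg + 9.859 kg = 13.359 kg; the sum is limited to 1 decimal place (3 s.f.).
Carrying full precision, 13.359 ÷ 21 = 0.636142857143… kg; 21 has 2 s.f., so the result keeps min(3, 2) = 2 s.f.
Rounded to 2 significant figures: 0.64 kg.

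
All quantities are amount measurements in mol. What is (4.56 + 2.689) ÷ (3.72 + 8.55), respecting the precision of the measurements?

4.56 + 2.689 = 7.249, limited to 2 d.p. → 3 s.f.; 3.72 + 8.55 = 12.27, limited to 2 d.p. → 4 s.f.
Carrying full precision, 7.249 ÷ 12.27 = 0.590790546047…; keep min(3, 4) = 3 s.f.
Rounded to 3 significant figures: 0.591.

0.591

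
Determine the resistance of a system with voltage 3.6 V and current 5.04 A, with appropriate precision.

0.71 Ω

resistance = 3.6 V ÷ 5.04 A = 0.714285714286… Ω.
3.6 has 2 significant figures; 5.04 has 3.
Division/multiplication keeps the fewest: 2 significant figures.
Rounded: 0.71 Ω.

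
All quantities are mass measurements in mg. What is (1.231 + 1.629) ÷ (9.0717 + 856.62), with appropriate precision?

0.003304

1.231 + 1.629 = 2.860, limited to 3 d.p. → 4 s.f.; 9.0717 + 856.62 = 865.6917, limited to 2 d.p. → 5 s.f.
Carrying full precision, 2.860 ÷ 865.6917 = 0.00330371655406…; keep min(4, 5) = 4 s.f.
Rounded to 4 significant figures: 0.003304.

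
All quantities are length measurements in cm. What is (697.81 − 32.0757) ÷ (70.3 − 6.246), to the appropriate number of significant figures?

10.4

697.81 − 32.0757 = 665.7343, limited to 2 d.p. → 5 s.f.; 70.3 − 6.246 = 64.054, limited to 1 d.p. → 3 s.f.
Carrying full precision, 665.7343 ÷ 64.054 = 10.3933290661…; keep min(5, 3) = 3 s.f.
Rounded to 3 significant figures: 10.4.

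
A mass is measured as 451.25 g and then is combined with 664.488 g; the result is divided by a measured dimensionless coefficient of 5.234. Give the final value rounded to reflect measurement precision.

451.25 g + 664.488 g = 1115.738 g; the sum is limited to 2 decimal places (6 s.f.).
Carrying full precision, 1115.738 ÷ 5.234 = 213.171188384… g; 5.234 has 4 s.f., so the result keeps min(6, 4) = 4 s.f.
Rounded to 4 significant figures: 213.2 g.

213.2 g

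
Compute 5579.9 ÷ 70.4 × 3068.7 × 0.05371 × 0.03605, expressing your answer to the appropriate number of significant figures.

471

5579.9 ÷ 70.4 × 3068.7 × 0.05371 × 0.03605 = 470.943287809…
Multiplication/division keeps the fewest significant figures: 5579.9 → 5 s.f., 70.4 → 3 s.f., 3068.7 → 5 s.f., 0.05371 → 4 s.f., 0.03605 → 4 s.f.; limit is 3.
Rounded to 3 significant figures: 471.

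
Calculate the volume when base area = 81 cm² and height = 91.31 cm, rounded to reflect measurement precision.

volume = 81 cm² × 91.31 cm = 7396.11 cm³.
81 has 2 significant figures; 91.31 has 4.
Division/multiplication keeps the fewest: 2 significant figures.
Rounded: 7.4 × 10³ cm³.

7.4 × 10³ cm³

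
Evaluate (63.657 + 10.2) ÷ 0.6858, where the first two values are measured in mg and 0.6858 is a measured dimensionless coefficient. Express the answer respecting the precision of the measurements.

63.657 mg + 10.2 mg = 73.857 mg; the sum is limited to 1 decimal place (3 s.f.).
Carrying full precision, 73.857 ÷ 0.6858 = 107.694663167… mg; 0.6858 has 4 s.f., so the result keeps min(3, 4) = 3 s.f.
Rounded to 3 significant figures: 108 mg.

108 mg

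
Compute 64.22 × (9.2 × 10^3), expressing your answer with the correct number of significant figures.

64.22 × (9.2 × 10^3) = 590824
Multiplication/division keeps the fewest significant figures: 64.22 → 4 s.f., 9.2 × 10^3 → 2 s.f.; limit is 2.
Rounded to 2 significant figures: 5.9 × 10^5.

5.9 × 10^5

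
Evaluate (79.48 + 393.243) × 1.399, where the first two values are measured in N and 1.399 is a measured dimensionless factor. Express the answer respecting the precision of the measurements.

661.3 N

79.48 N + 393.243 N = 472.723 N; the sum is limited to 2 decimal places (5 s.f.).
Carrying full precision, 472.723 × 1.399 = 661.339477 N; 1.399 has 4 s.f., so the result keeps min(5, 4) = 4 s.f.
Rounded to 4 significant figures: 661.3 N.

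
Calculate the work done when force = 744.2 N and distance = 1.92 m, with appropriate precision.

1.43 × 10^3 J

work done = 744.2 N × 1.92 m = 1428.864 J.
744.2 has 4 significant figures; 1.92 has 3.
Division/multiplication keeps the fewest: 3 significant figures.
Rounded: 1.43 × 10^3 J.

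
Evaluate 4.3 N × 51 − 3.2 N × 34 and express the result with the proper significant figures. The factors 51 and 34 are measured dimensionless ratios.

1.1 × 10^2 N

4.3 × 51 = 219.3 → 2.2 × 10^2 N (2 s.f., last digit at the 10^1 place).
3.2 × 34 = 108.8 → 1.1 × 10^2 N (2 s.f., last digit at the 10^1 place).
Difference: 110.5 N; keep the coarser place, 10^1.
Result: 1.1 × 10^2 N.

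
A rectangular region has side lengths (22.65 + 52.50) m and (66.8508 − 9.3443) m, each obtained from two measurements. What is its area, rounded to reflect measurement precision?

22.65 + 52.50 = 75.15, limited to 2 d.p. → 4 s.f.; 66.8508 − 9.3443 = 57.5065, limited to 4 d.p. → 6 s.f.
Carrying full precision, 75.15 × 57.5065 = 4321.613475; keep min(4, 6) = 4 s.f.
Rounded to 4 significant figures: 4322 m².

4322 m²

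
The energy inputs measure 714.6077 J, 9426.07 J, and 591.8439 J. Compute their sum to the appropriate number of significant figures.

714.6077 J + 9426.07 J + 591.8439 J = 10732.5216 J.
Addition/subtraction keeps the fewest decimal places: 714.6077 → 4 decimal places, 9426.07 → 2 decimal places, 591.8439 → 4 decimal places; limit is 2.
Rounded to 2 decimal places: 10732.52 J.

10732.52 J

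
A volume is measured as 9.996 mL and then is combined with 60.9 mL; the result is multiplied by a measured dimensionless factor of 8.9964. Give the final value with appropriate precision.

638 mL

9.996 mL + 60.9 mL = 70.896 mL; the sum is limited to 1 decimal place (3 s.f.).
Carrying full precision, 70.896 × 8.9964 = 637.8087744 mL; 8.9964 has 5 s.f., so the result keeps min(3, 5) = 3 s.f.
Rounded to 3 significant figures: 638 mL.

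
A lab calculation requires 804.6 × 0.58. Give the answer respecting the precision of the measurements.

804.6 × 0.58 = 466.668
Multiplication/division keeps the fewest significant figures: 804.6 → 4 s.f., 0.58 → 2 s.f.; limit is 2.
Rounded to 2 significant figures: 4.7 × 10².

4.7 × 10²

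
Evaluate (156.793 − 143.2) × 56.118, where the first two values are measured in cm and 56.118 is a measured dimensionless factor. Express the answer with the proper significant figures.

7.63 × 10² cm

156.793 cm − 143.2 cm = 13.593 cm; the difference is limited to 1 decimal place (3 s.f.).
Carrying full precision, 13.593 × 56.118 = 762.811974 cm; 56.118 has 5 s.f., so the result keeps min(3, 5) = 3 s.f.
Rounded to 3 significant figures: 7.63 × 10² cm.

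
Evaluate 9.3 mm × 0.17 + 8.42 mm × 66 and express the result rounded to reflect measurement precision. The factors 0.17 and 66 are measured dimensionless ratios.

9.3 × 0.17 = 1.581 → 1.6 mm (2 s.f., last digit at the 10^-1 place).
8.42 × 66 = 555.72 → 5.6 × 10² mm (2 s.f., last digit at the 10^1 place).
Sum: 557.301 mm; keep the coarser place, 10^1.
Result: 5.6 × 10² mm.

5.6 × 10² mm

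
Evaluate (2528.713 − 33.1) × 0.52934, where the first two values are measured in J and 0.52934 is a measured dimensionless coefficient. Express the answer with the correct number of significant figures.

1321.0 J

2528.713 J − 33.1 J = 2495.613 J; the difference is limited to 1 decimal place (5 s.f.).
Carrying full precision, 2495.613 × 0.52934 = 1321.02778542 J; 0.52934 has 5 s.f., so the result keeps min(5, 5) = 5 s.f.
Rounded to 5 significant figures: 1321.0 J.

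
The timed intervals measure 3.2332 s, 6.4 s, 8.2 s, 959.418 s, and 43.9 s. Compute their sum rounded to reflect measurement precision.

3.2332 s + 6.4 s + 8.2 s + 959.418 s + 43.9 s = 1021.1512 s.
Addition/subtraction keeps the fewest decimal places: 3.2332 → 4 decimal places, 6.4 → 1 decimal place, 8.2 → 1 decimal place, 959.418 → 3 decimal places, 43.9 → 1 decimal place; limit is 1.
Rounded to 1 decimal place: 1021.2 s.

1021.2 s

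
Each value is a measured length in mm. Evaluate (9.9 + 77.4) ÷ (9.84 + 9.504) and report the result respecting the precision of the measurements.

9.9 + 77.4 = 87.3, limited to 1 d.p. → 3 s.f.; 9.84 + 9.504 = 19.344, limited to 2 d.p. → 4 s.f.
Carrying full precision, 87.3 ÷ 19.344 = 4.51302729529…; keep min(3, 4) = 3 s.f.
Rounded to 3 significant figures: 4.51.

4.51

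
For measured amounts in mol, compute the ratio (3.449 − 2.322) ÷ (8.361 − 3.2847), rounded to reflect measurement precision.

3.449 − 2.322 = 1.127, limited to 3 d.p. → 4 s.f.; 8.361 − 3.2847 = 5.0763, limited to 3 d.p. → 4 s.f.
Carrying full precision, 1.127 ÷ 5.0763 = 0.222012095424…; keep min(4, 4) = 4 s.f.
Rounded to 4 significant figures: 0.2220.

0.2220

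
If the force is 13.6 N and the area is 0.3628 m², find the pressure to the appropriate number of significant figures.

pressure = 13.6 N ÷ 0.3628 m² = 37.4862183021… Pa.
13.6 has 3 significant figures; 0.3628 has 4.
Division/multiplication keeps the fewest: 3 significant figures.
Rounded: 37.5 Pa.

37.5 Pa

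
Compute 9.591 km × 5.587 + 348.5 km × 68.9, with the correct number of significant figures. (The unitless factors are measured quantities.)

9.591 × 5.587 = 53.584917 → 53.58 km (4 s.f., last digit at the 10^-2 place).
348.5 × 68.9 = 24011.65 → 2.40 × 10⁴ km (3 s.f., last digit at the 10^2 place).
Sum: 24065.234917 km; keep the coarser place, 10^2.
Result: 2.41 × 10⁴ km.

2.41 × 10⁴ km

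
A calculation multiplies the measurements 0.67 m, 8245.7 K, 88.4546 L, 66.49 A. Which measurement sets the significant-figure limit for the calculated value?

0.67 m

0.67 m → 2 s.f.; 8245.7 K → 5 s.f.; 88.4546 L → 6 s.f.; 66.49 A → 4 s.f.
The fewest is 2 significant figures, from 0.67 m.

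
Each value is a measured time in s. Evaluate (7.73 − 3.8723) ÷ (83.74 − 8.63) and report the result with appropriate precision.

7.73 − 3.8723 = 3.8577, limited to 2 d.p. → 3 s.f.; 83.74 − 8.63 = 75.11, limited to 2 d.p. → 4 s.f.
Carrying full precision, 3.8577 ÷ 75.11 = 0.0513606710158…; keep min(3, 4) = 3 s.f.
Rounded to 3 significant figures: 0.0514.

0.0514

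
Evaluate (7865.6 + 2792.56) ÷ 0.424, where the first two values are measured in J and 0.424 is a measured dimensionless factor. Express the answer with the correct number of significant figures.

2.51 × 10^4 J

7865.6 J + 2792.56 J = 10658.16 J; the sum is limited to 1 decimal place (6 s.f.).
Carrying full precision, 10658.16 ÷ 0.424 = 25137.1698113… J; 0.424 has 3 s.f., so the result keeps min(6, 3) = 3 s.f.
Rounded to 3 significant figures: 2.51 × 10^4 J.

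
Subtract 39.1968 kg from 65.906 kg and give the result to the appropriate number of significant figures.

65.906 kg − 39.1968 kg = 26.7092 kg.
Addition/subtraction keeps the fewest decimal places: 65.906 → 3 decimal places, 39.1968 → 4 decimal places; limit is 3.
Rounded to 3 decimal places: 26.709 kg.

26.709 kg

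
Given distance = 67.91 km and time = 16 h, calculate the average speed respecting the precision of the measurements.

4.2 km/h

average speed = 67.91 km ÷ 16 h = 4.244375 km/h.
67.91 has 4 significant figures; 16 has 2.
Division/multiplication keeps the fewest: 2 significant figures.
Rounded: 4.2 km/h.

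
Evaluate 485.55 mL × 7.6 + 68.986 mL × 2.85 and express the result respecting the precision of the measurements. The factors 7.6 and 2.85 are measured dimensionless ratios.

3.9 × 10³ mL

485.55 × 7.6 = 3690.18 → 3.7 × 10³ mL (2 s.f., last digit at the 10^2 place).
68.986 × 2.85 = 196.6101 → 197 mL (3 s.f., last digit at the 10^0 place).
Sum: 3886.7901 mL; keep the coarser place, 10^2.
Result: 3.9 × 10³ mL.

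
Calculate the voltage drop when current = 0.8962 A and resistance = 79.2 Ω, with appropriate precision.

71.0 V

voltage drop = 0.8962 A × 79.2 Ω = 70.97904 V.
0.8962 has 4 significant figures; 79.2 has 3.
Division/multiplication keeps the fewest: 3 significant figures.
Rounded: 71.0 V.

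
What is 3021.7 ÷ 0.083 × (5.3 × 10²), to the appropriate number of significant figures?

3021.7 ÷ 0.083 × (5.3 × 10²) = 19295192.7711…
Multiplication/division keeps the fewest significant figures: 3021.7 → 5 s.f., 0.083 → 2 s.f., 5.3 × 10² → 2 s.f.; limit is 2.
Rounded to 2 significant figures: 1.9 × 10⁷.

1.9 × 10⁷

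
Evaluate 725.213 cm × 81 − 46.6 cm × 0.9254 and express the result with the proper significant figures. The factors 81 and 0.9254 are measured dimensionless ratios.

725.213 × 81 = 58742.253 → 5.9 × 10⁴ cm (2 s.f., last digit at the 10^3 place).
46.6 × 0.9254 = 43.12364 → 43.1 cm (3 s.f., last digit at the 10^-1 place).
Difference: 58699.12936 cm; keep the coarser place, 10^3.
Result: 5.9 × 10⁴ cm.

5.9 × 10⁴ cm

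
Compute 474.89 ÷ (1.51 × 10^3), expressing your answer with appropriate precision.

474.89 ÷ (1.51 × 10^3) = 0.314496688742…
Multiplication/division keeps the fewest significant figures: 474.89 → 5 s.f., 1.51 × 10^3 → 3 s.f.; limit is 3.
Rounded to 3 significant figures: 0.314.

0.314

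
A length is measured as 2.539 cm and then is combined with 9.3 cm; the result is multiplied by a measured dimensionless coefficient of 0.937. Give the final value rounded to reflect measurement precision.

2.539 cm + 9.3 cm = 11.839 cm; the sum is limited to 1 decimal place (3 s.f.).
Carrying full precision, 11.839 × 0.937 = 11.093143 cm; 0.937 has 3 s.f., so the result keeps min(3, 3) = 3 s.f.
Rounded to 3 significant figures: 11.1 cm.

11.1 cm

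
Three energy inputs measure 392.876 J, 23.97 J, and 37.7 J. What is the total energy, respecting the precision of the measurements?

392.876 J + 23.97 J + 37.7 J = 454.546 J.
Addition/subtraction keeps the fewest decimal places: 392.876 → 3 decimal places, 23.97 → 2 decimal places, 37.7 → 1 decimal place; limit is 1.
Rounded to 1 decimal place: 4.545 × 10² J.

4.545 × 10² J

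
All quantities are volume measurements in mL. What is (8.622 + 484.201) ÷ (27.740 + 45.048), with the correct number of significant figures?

6.7707

8.622 + 484.201 = 492.823, limited to 3 d.p. → 6 s.f.; 27.740 + 45.048 = 72.788, limited to 3 d.p. → 5 s.f.
Carrying full precision, 492.823 ÷ 72.788 = 6.77066274661…; keep min(6, 5) = 5 s.f.
Rounded to 5 significant figures: 6.7707.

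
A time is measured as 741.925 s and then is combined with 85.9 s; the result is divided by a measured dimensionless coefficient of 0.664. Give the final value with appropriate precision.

741.925 s + 85.9 s = 827.825 s; the sum is limited to 1 decimal place (4 s.f.).
Carrying full precision, 827.825 ÷ 0.664 = 1246.72439759… s; 0.664 has 3 s.f., so the result keeps min(4, 3) = 3 s.f.
Rounded to 3 significant figures: 1.25 × 10³ s.

1.25 × 10³ s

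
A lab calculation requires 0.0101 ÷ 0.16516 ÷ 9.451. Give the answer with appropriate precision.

6.47 × 10^-3

0.0101 ÷ 0.16516 ÷ 9.451 = 0.0064705133326…
Multiplication/division keeps the fewest significant figures: 0.0101 → 3 s.f., 0.16516 → 5 s.f., 9.451 → 4 s.f.; limit is 3.
Rounded to 3 significant figures: 6.47 × 10^-3.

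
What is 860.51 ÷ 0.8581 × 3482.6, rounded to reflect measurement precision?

3.492 × 10^6

860.51 ÷ 0.8581 × 3482.6 = 3492380.98823…
Multiplication/division keeps the fewest significant figures: 860.51 → 5 s.f., 0.8581 → 4 s.f., 3482.6 → 5 s.f.; limit is 4.
Rounded to 4 significant figures: 3.492 × 10^6.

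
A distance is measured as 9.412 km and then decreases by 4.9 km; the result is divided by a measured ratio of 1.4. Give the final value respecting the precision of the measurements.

9.412 km − 4.9 km = 4.512 km; the difference is limited to 1 decimal place (2 s.f.).
Carrying full precision, 4.512 ÷ 1.4 = 3.22285714286… km; 1.4 has 2 s.f., so the result keeps min(2, 2) = 2 s.f.
Rounded to 2 significant figures: 3.2 km.

3.2 km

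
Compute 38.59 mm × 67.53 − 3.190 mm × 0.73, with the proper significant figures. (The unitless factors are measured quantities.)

2604 mm

38.59 × 67.53 = 2605.9827 → 2606 mm (4 s.f., last digit at the 10^0 place).
3.190 × 0.73 = 2.3287 → 2.3 mm (2 s.f., last digit at the 10^-1 place).
Difference: 2603.654 mm; keep the coarser place, 10^0.
Result: 2604 mm.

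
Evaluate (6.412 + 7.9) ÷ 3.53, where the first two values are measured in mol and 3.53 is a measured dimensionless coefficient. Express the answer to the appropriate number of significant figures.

4.05 mol

6.412 mol + 7.9 mol = 14.312 mol; the sum is limited to 1 decimal place (3 s.f.).
Carrying full precision, 14.312 ÷ 3.53 = 4.05439093484… mol; 3.53 has 3 s.f., so the result keeps min(3, 3) = 3 s.f.
Rounded to 3 significant figures: 4.05 mol.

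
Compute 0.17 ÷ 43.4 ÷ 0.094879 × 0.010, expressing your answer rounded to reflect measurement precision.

0.17 ÷ 43.4 ÷ 0.094879 × 0.010 = 0.000412846962051…
Multiplication/division keeps the fewest significant figures: 0.17 → 2 s.f., 43.4 → 3 s.f., 0.094879 → 5 s.f., 0.010 → 2 s.f.; limit is 2.
Rounded to 2 significant figures: 4.1 × 10⁻⁴.

4.1 × 10⁻⁴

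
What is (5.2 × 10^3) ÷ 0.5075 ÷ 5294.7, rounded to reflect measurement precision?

(5.2 × 10^3) ÷ 0.5075 ÷ 5294.7 = 1.93520037372…
Multiplication/division keeps the fewest significant figures: 5.2 × 10^3 → 2 s.f., 0.5075 → 4 s.f., 5294.7 → 5 s.f.; limit is 2.
Rounded to 2 significant figures: 1.9.

1.9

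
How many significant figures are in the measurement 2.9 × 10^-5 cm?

2.9 × 10^-5: in scientific notation every digit of the coefficient is significant.

2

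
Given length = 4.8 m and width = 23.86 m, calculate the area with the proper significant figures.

1.1 × 10² m²

area = 4.8 m × 23.86 m = 114.528 m².
4.8 has 2 significant figures; 23.86 has 4.
Division/multiplication keeps the fewest: 2 significant figures.
Rounded: 1.1 × 10² m².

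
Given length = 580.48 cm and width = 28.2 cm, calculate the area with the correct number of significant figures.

1.64 × 10^4 cm²

area = 580.48 cm × 28.2 cm = 16369.536 cm².
580.48 has 5 significant figures; 28.2 has 3.
Division/multiplication keeps the fewest: 3 significant figures.
Rounded: 1.64 × 10^4 cm².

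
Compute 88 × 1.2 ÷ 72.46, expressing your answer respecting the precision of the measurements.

88 × 1.2 ÷ 72.46 = 1.4573557825…
Multiplication/division keeps the fewest significant figures: 88 → 2 s.f., 1.2 → 2 s.f., 72.46 → 4 s.f.; limit is 2.
Rounded to 2 significant figures: 1.5.

1.5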